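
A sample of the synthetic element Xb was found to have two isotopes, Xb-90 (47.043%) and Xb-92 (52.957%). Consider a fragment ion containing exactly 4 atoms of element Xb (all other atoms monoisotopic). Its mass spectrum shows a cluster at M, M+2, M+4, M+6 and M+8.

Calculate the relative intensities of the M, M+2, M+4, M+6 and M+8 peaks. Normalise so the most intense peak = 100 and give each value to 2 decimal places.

13.15 : 59.22 : 100.00 : 75.05 : 21.12

Expanding (0.47043 + 0.52957)^4:
P(M) = 0.47043^4 = 0.048976
P(M+2) = 4 × 0.47043^3 × 0.52957^1 = 0.220530
P(M+4) = 6 × 0.47043^2 × 0.52957^2 = 0.372381
P(M+6) = 4 × 0.47043^1 × 0.52957^3 = 0.279464
P(M+8) = 0.52957^4 = 0.078649
The M+4 peak is largest (0.372381); scaling to 100 gives 13.15 : 59.22 : 100.00 : 75.05 : 21.12.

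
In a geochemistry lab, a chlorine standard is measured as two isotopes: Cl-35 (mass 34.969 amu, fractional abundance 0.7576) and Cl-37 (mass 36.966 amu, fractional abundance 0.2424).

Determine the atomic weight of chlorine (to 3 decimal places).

35.453 amu

The abundance-weighted mean is 0.7576 × 34.969 + 0.2424 × 36.966
= 26.4925 + 8.9606 = 35.4531 amu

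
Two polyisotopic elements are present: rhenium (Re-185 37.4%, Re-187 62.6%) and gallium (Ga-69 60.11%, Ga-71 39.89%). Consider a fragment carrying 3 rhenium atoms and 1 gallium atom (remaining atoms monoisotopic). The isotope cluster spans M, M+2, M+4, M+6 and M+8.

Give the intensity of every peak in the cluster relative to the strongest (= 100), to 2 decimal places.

Rhenium pattern (n=3): 0.05231362 : 0.26268713 : 0.43968487 : 0.24531438
Gallium pattern (n=1): 0.6011 : 0.3989
Convolve the two distributions (both contribute in 2-u steps):
  M: 0.05231362×0.6011 = 0.031446
  M+2: 0.05231362×0.3989 + 0.26268713×0.6011 = 0.178769
  M+4: 0.26268713×0.3989 + 0.43968487×0.6011 = 0.369080
  M+6: 0.43968487×0.3989 + 0.24531438×0.6011 = 0.322849
  M+8: 0.24531438×0.3989 = 0.097856
Scale to base peak (0.369080) = 100: 8.52 : 48.44 : 100.00 : 87.47 : 26.51

8.52 : 48.44 : 100.00 : 87.47 : 26.51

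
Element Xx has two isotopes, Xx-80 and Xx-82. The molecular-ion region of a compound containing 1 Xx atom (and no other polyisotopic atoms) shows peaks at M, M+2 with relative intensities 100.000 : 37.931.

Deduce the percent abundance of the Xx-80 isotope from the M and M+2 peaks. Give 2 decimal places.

72.50%

If p is the fraction of Xx that is Xx-80, then I(M+2)/I(M) = [C(1,1)·p^0·(1−p)] / p^1 = 1·(1−p)/p = 37.931/100.000 = 0.3793
(1−p)/p = 0.3793/1 = 0.3793  ⇒  p = 1/(1 + 0.3793) = 0.7250
Xx-80: 72.50%, Xx-82: 27.50%.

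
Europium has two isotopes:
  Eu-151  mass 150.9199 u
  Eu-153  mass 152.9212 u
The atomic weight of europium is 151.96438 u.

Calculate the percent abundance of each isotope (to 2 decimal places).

Eu-151: 47.81%, Eu-153: 52.19%

Let x be the fractional abundance of Eu-151; then Eu-153 has abundance 1 − x.
150.9199·x + 152.9212·(1 − x) = 151.96438
(150.9199 − 152.9212)·x = 151.96438 − 152.9212
x = -0.95682 / -2.0013 = 0.47810 → 47.81% Eu-151, 52.19% Eu-153.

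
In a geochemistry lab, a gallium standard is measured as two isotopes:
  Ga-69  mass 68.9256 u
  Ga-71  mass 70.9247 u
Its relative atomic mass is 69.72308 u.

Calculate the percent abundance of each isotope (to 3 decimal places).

Ga-69: 60.108%, Ga-71: 39.892%

Let x be the fractional abundance of Ga-69; then Ga-71 has abundance 1 − x.
68.9256·x + 70.9247·(1 − x) = 69.72308
(68.9256 − 70.9247)·x = 69.72308 − 70.9247
x = -1.20162 / -1.9991 = 0.60108 → 60.108% Ga-69, 39.892% Ga-71.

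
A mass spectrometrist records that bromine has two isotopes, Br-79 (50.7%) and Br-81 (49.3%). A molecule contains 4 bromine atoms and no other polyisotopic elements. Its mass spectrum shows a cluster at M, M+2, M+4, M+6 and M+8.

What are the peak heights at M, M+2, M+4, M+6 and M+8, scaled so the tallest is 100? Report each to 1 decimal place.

17.6 : 68.6 : 100.0 : 64.8 : 15.8

The 4 Br atoms are independent, so intensities follow the terms of (0.507 + 0.493)^4.
P(M) = 0.507^4 = 0.066074
P(M+2) = 4 × 0.507^3 × 0.493^1 = 0.256999
P(M+4) = 6 × 0.507^2 × 0.493^2 = 0.374853
P(M+6) = 4 × 0.507^1 × 0.493^3 = 0.243001
P(M+8) = 0.493^4 = 0.059073
The M+4 peak is largest (0.374853); scaling to 100 gives 17.6 : 68.6 : 100.0 : 64.8 : 15.8.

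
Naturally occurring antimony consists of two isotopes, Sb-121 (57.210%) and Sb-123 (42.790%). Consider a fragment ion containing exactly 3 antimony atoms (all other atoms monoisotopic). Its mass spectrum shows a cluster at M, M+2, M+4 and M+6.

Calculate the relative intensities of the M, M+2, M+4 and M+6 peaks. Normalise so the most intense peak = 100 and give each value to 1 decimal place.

44.6 : 100.0 : 74.8 : 18.6

Each Sb atom is independently Sb-121 (p = 0.57210) or Sb-123 (q = 0.42790); the cluster is the binomial expansion (p + q)^3.
P(M) = 0.57210^3 = 0.187247
P(M+2) = 3 × 0.57210^2 × 0.42790^1 = 0.420153
P(M+4) = 3 × 0.57210^1 × 0.42790^2 = 0.314252
P(M+6) = 0.42790^3 = 0.078348
The M+2 peak is largest (0.420153); scaling to 100 gives 44.6 : 100.0 : 74.8 : 18.6.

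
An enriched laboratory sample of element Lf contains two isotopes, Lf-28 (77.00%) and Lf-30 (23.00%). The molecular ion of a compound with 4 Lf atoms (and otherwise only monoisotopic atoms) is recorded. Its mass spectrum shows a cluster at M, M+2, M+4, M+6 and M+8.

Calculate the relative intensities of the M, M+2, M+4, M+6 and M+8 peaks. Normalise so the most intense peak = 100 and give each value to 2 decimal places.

83.70 : 100.00 : 44.81 : 8.92 : 0.67

Each Lf atom is independently Lf-28 (p = 0.7700) or Lf-30 (q = 0.2300); the cluster is the binomial expansion (p + q)^4.
P(M) = 0.7700^4 = 0.351530
P(M+2) = 4 × 0.7700^3 × 0.2300^1 = 0.420010
P(M+4) = 6 × 0.7700^2 × 0.2300^2 = 0.188186
P(M+6) = 4 × 0.7700^1 × 0.2300^3 = 0.037474
P(M+8) = 0.2300^4 = 0.002798
The M+2 peak is largest (0.420010); scaling to 100 gives 83.70 : 100.00 : 44.81 : 8.92 : 0.67.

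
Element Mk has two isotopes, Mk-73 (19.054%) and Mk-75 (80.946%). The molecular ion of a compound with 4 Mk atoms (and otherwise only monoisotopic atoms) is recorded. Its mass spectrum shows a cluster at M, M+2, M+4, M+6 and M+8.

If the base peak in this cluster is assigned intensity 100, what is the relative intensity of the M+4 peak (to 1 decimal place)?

33.2

(0.19054 + 0.80946)^4 gives M 0.0013, M+2 0.0224, M+4 0.1427, M+6 0.4042, M+8 0.4293; the largest is M+8.
P(M+8) = C(4,4) × 0.19054^0 × 0.80946^4 = 1 × 1.0000 × 0.42932044 = 0.429320 (base)
P(M+4) = C(4,2) × 0.19054^2 × 0.80946^2 = 6 × 0.03630549 × 0.65522549 = 0.142730
Relative intensity = 0.142730 / 0.429320 × 100 = 33.2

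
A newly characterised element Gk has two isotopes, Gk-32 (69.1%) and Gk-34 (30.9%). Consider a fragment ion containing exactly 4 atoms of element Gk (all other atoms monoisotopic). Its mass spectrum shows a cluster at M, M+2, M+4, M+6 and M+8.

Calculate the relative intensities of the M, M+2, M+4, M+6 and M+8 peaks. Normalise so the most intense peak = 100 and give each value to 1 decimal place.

55.9 : 100.0 : 67.1 : 20.0 : 2.2

The 4 Gk atoms are independent, so intensities follow the terms of (0.691 + 0.309)^4.
P(M) = 0.691^4 = 0.227988
P(M+2) = 4 × 0.691^3 × 0.309^1 = 0.407805
P(M+4) = 6 × 0.691^2 × 0.309^2 = 0.273542
P(M+6) = 4 × 0.691^1 × 0.309^3 = 0.081548
P(M+8) = 0.309^4 = 0.009117
The M+2 peak is largest (0.407805); scaling to 100 gives 55.9 : 100.0 : 67.1 : 20.0 : 2.2.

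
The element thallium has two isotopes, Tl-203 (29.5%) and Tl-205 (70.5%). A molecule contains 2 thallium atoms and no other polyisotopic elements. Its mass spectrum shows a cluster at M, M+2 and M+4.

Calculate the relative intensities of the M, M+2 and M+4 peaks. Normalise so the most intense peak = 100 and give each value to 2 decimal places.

17.51 : 83.69 : 100.00

Each Tl atom is independently Tl-203 (p = 0.295) or Tl-205 (q = 0.705); the cluster is the binomial expansion (p + q)^2.
P(M) = 0.295^2 = 0.087025
P(M+2) = 2 × 0.295^1 × 0.705^1 = 0.415950
P(M+4) = 0.705^2 = 0.497025
The M+4 peak is largest (0.497025); scaling to 100 gives 17.51 : 83.69 : 100.00.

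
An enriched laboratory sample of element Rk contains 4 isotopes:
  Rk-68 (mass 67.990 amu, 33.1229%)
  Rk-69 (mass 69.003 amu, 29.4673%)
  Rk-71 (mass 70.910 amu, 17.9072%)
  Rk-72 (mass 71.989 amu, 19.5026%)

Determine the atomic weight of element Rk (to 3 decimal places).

Ar = Σ fᵢ·mᵢ = 0.331229 × 67.990 + 0.294673 × 69.003 + 0.179072 × 70.910 + 0.195026 × 71.989
= 22.5203 + 20.3333 + 12.6980 + 14.0397 = 69.5913 amu

69.591 amu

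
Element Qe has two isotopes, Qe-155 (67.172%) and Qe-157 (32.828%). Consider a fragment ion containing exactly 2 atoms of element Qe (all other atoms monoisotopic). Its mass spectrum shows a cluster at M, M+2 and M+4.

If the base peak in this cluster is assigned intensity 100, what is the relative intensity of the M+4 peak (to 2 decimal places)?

(0.67172 + 0.32828)^2 gives M 0.4512, M+2 0.4410, M+4 0.1078; the largest is M.
P(M) = C(2,0) × 0.67172^2 × 0.32828^0 = 1 × 0.45120776 × 1.0000 = 0.451208 (base)
P(M+4) = C(2,2) × 0.67172^0 × 0.32828^2 = 1 × 1.0000 × 0.10776776 = 0.107768
Relative intensity = 0.107768 / 0.451208 × 100 = 23.88

23.88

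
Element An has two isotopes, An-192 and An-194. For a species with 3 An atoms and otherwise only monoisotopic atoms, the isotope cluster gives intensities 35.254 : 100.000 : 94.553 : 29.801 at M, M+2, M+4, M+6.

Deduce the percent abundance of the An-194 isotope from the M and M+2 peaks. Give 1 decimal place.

48.6%

Write p for the An-192 fraction. I(M+2)/I(M) = [C(3,1)·p^2·(1−p)] / p^3 = 3·(1−p)/p = 100.000/35.254 = 2.8366
(1−p)/p = 2.8366/3 = 0.9455  ⇒  p = 1/(1 + 0.9455) = 0.5140
An-192: 51.4%, An-194: 48.6%.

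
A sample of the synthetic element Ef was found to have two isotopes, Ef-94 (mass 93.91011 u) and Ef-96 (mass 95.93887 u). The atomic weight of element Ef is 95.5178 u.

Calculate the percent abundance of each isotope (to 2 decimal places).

Writing the weighted mean with unknown fraction x of Ef-94:
93.91011·x + 95.93887·(1 − x) = 95.5178
(93.91011 − 95.93887)·x = 95.5178 − 95.93887
x = -0.42107 / -2.02876 = 0.20755 → 20.76% Ef-94, 79.24% Ef-96.

Ef-94: 20.76%, Ef-96: 79.24%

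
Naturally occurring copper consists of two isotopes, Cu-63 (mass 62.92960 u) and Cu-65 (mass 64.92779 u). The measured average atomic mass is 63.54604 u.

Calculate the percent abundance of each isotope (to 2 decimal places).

Let x be the fractional abundance of Cu-63; then Cu-65 has abundance 1 − x.
62.92960·x + 64.92779·(1 − x) = 63.54604
(62.92960 − 64.92779)·x = 63.54604 − 64.92779
x = -1.38175 / -1.99819 = 0.69150 → 69.15% Cu-63, 30.85% Cu-65.

Cu-63: 69.15%, Cu-65: 30.85%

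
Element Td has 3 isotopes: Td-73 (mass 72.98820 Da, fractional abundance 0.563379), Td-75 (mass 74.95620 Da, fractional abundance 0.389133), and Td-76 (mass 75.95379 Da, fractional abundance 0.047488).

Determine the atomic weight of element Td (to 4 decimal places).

73.8948 Da

The abundance-weighted mean is 0.563379 × 72.98820 + 0.389133 × 74.95620 + 0.047488 × 75.95379
= 41.120019 + 29.167931 + 3.606894 = 73.894844 Da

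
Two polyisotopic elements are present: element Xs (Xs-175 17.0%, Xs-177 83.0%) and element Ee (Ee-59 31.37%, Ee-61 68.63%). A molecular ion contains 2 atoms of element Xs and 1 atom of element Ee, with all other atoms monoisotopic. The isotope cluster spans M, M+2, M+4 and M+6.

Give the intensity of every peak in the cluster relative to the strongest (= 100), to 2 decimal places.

Element Xs pattern (n=2): 0.0289 : 0.2822 : 0.6889
Element Ee pattern (n=1): 0.3137 : 0.6863
Convolve the two distributions (both contribute in 2-u steps):
  M: 0.0289×0.3137 = 0.009066
  M+2: 0.0289×0.6863 + 0.2822×0.3137 = 0.108360
  M+4: 0.2822×0.6863 + 0.6889×0.3137 = 0.409782
  M+6: 0.6889×0.6863 = 0.472792
Scale to base peak (0.472792) = 100: 1.92 : 22.92 : 86.67 : 100.00

1.92 : 22.92 : 86.67 : 100.00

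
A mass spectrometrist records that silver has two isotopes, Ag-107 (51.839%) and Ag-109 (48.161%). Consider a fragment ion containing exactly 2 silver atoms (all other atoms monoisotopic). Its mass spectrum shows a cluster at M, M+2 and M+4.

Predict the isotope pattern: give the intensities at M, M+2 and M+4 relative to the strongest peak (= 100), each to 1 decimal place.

The 2 Ag atoms are independent, so intensities follow the terms of (0.51839 + 0.48161)^2.
P(M) = 0.51839^2 = 0.268728
P(M+2) = 2 × 0.51839^1 × 0.48161^1 = 0.499324
P(M+4) = 0.48161^2 = 0.231948
The M+2 peak is largest (0.499324); scaling to 100 gives 53.8 : 100.0 : 46.5.

53.8 : 100.0 : 46.5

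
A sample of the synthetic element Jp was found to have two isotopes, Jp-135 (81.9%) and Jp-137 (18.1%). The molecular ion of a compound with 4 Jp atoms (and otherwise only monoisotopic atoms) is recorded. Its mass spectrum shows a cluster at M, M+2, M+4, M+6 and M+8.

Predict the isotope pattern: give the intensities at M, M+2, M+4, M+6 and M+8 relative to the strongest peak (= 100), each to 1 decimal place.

100.0 : 88.4 : 29.3 : 4.3 : 0.2

Expanding (0.819 + 0.181)^4:
P(M) = 0.819^4 = 0.449920
P(M+2) = 4 × 0.819^3 × 0.181^1 = 0.397732
P(M+4) = 6 × 0.819^2 × 0.181^2 = 0.131849
P(M+6) = 4 × 0.819^1 × 0.181^3 = 0.019426
P(M+8) = 0.181^4 = 0.001073
The M peak is largest (0.449920); scaling to 100 gives 100.0 : 88.4 : 29.3 : 4.3 : 0.2.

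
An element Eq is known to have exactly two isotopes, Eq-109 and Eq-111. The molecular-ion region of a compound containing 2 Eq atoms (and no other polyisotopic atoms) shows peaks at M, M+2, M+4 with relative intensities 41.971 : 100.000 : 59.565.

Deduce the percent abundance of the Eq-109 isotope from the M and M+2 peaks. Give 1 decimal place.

45.6%

Let p = fractional abundance of Eq-109. I(M+2)/I(M) = [C(2,1)·p^1·(1−p)] / p^2 = 2·(1−p)/p = 100.000/41.971 = 2.3826
(1−p)/p = 2.3826/2 = 1.1913  ⇒  p = 1/(1 + 1.1913) = 0.4564
Eq-109: 45.6%, Eq-111: 54.4%.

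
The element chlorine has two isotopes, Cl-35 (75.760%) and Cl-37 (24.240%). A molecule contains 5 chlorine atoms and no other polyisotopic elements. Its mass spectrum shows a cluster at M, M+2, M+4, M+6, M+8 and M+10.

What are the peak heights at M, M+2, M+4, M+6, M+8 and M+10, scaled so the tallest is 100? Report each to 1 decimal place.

62.5 : 100.0 : 64.0 : 20.5 : 3.3 : 0.2

Expanding (0.75760 + 0.24240)^5:
P(M) = 0.75760^5 = 0.249574
P(M+2) = 5 × 0.75760^4 × 0.24240^1 = 0.399266
P(M+4) = 10 × 0.75760^3 × 0.24240^2 = 0.255497
P(M+6) = 10 × 0.75760^2 × 0.24240^3 = 0.081748
P(M+8) = 5 × 0.75760^1 × 0.24240^4 = 0.013078
P(M+10) = 0.24240^5 = 0.000837
The M+2 peak is largest (0.399266); scaling to 100 gives 62.5 : 100.0 : 64.0 : 20.5 : 3.3 : 0.2.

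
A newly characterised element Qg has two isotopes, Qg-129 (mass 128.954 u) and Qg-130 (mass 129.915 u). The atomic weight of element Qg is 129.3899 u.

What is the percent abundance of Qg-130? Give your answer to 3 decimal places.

Writing the weighted mean with unknown fraction x of Qg-129:
128.954·x + 129.915·(1 − x) = 129.3899
(128.954 − 129.915)·x = 129.3899 − 129.915
x = -0.5251 / -0.961 = 0.54641 → 54.641% Qg-129, 45.359% Qg-130.

45.359%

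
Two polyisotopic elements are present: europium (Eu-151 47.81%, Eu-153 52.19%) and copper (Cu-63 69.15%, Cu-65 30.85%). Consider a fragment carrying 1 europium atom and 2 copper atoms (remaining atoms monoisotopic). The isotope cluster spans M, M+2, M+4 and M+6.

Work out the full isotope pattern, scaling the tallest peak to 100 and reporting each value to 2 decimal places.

50.41 : 100.00 : 59.13 : 10.95

Europium pattern (n=1): 0.4781 : 0.5219
Copper pattern (n=2): 0.47817225 : 0.4266555 : 0.09517225
Convolve the two distributions (both contribute in 2-u steps):
  M: 0.4781×0.47817225 = 0.228614
  M+2: 0.4781×0.4266555 + 0.5219×0.47817225 = 0.453542
  M+4: 0.4781×0.09517225 + 0.5219×0.4266555 = 0.268173
  M+6: 0.5219×0.09517225 = 0.049670
Scale to base peak (0.453542) = 100: 50.41 : 100.00 : 59.13 : 10.95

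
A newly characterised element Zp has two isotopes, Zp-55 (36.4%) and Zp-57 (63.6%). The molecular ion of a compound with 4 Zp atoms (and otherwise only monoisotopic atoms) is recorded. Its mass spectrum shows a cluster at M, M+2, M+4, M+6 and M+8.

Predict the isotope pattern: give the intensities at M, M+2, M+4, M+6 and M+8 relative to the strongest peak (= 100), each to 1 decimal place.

The 4 Zp atoms are independent, so intensities follow the terms of (0.364 + 0.636)^4.
P(M) = 0.364^4 = 0.017555
P(M+2) = 4 × 0.364^3 × 0.636^1 = 0.122693
P(M+4) = 6 × 0.364^2 × 0.636^2 = 0.321565
P(M+6) = 4 × 0.364^1 × 0.636^3 = 0.374570
P(M+8) = 0.636^4 = 0.163617
The M+6 peak is largest (0.374570); scaling to 100 gives 4.7 : 32.8 : 85.8 : 100.0 : 43.7.

4.7 : 32.8 : 85.8 : 100.0 : 43.7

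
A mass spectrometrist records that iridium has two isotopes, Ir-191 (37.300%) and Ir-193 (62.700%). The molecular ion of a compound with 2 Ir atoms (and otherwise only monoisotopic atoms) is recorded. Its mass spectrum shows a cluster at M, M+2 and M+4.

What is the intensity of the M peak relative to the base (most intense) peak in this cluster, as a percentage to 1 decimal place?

29.7%

(0.37300 + 0.62700)^2 gives M 0.1391, M+2 0.4677, M+4 0.3931; the largest is M+2.
P(M+2) = C(2,1) × 0.37300^1 × 0.62700^1 = 2 × 0.3730 × 0.6270 = 0.467742 (base)
P(M) = C(2,0) × 0.37300^2 × 0.62700^0 = 1 × 0.139129 × 1.0000 = 0.139129
Relative intensity = 0.139129 / 0.467742 × 100 = 29.7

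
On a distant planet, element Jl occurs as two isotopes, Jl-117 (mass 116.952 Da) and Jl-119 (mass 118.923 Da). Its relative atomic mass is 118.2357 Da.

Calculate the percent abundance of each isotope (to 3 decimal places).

With x = fraction of Jl-117 (so Jl-119 is 1 − x):
116.952·x + 118.923·(1 − x) = 118.2357
(116.952 − 118.923)·x = 118.2357 − 118.923
x = -0.6873 / -1.971 = 0.34871 → 34.871% Jl-117, 65.129% Jl-119.

Jl-117: 34.871%, Jl-119: 65.129%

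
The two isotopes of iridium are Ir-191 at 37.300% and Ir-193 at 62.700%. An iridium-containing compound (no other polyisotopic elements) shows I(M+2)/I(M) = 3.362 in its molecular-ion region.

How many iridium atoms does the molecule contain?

2

The M+2/M ratio from n Ir atoms is n · q/p = n · 0.62700/0.37300.
n = 3.362 × 0.37300/0.62700 = 2.00 ≈ 2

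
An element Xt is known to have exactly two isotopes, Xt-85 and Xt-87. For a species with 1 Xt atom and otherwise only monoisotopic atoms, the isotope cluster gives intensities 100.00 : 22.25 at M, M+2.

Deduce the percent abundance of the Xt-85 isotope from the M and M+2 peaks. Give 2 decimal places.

81.80%

Let p = fractional abundance of Xt-85. I(M+2)/I(M) = [C(1,1)·p^0·(1−p)] / p^1 = 1·(1−p)/p = 22.25/100.00 = 0.2225
(1−p)/p = 0.2225/1 = 0.2225  ⇒  p = 1/(1 + 0.2225) = 0.8180
Xt-85: 81.80%, Xt-87: 18.20%.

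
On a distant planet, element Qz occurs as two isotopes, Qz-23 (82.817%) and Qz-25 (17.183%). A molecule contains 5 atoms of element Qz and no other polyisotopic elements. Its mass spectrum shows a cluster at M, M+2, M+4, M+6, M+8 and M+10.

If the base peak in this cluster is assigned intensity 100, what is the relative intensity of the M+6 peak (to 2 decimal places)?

Term probabilities: M 0.3896, M+2 0.4042, M+4 0.1677, M+6 0.0348, M+8 0.0036, M+10 0.0001. Base peak = M+2.
P(M+2) = C(5,1) × 0.82817^4 × 0.17183^1 = 5 × 0.47041155 × 0.17183 = 0.404154 (base)
P(M+6) = C(5,3) × 0.82817^2 × 0.17183^3 = 10 × 0.68586555 × 0.00507338 = 0.034797
Relative intensity = 0.034797 / 0.404154 × 100 = 8.61

8.61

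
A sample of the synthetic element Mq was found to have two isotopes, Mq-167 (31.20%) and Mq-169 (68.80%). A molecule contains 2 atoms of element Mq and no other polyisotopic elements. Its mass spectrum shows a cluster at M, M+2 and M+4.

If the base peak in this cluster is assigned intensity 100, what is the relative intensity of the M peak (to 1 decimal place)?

20.6

(0.3120 + 0.6880)^2 gives M 0.0973, M+2 0.4293, M+4 0.4733; the largest is M+4.
P(M+4) = C(2,2) × 0.3120^0 × 0.6880^2 = 1 × 1.0000 × 0.473344 = 0.473344 (base)
P(M) = C(2,0) × 0.3120^2 × 0.6880^0 = 1 × 0.097344 × 1.0000 = 0.097344
Relative intensity = 0.097344 / 0.473344 × 100 = 20.6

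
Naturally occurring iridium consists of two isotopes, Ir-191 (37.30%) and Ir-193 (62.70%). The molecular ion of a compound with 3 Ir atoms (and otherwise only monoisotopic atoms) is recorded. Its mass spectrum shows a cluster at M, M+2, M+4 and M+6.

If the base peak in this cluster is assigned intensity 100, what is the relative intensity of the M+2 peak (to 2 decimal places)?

59.49

(0.3730 + 0.6270)^3 gives M 0.0519, M+2 0.2617, M+4 0.4399, M+6 0.2465; the largest is M+4.
P(M+4) = C(3,2) × 0.3730^1 × 0.6270^2 = 3 × 0.3730 × 0.393129 = 0.439911 (base)
P(M+2) = C(3,1) × 0.3730^2 × 0.6270^1 = 3 × 0.139129 × 0.6270 = 0.261702
Relative intensity = 0.261702 / 0.439911 × 100 = 59.49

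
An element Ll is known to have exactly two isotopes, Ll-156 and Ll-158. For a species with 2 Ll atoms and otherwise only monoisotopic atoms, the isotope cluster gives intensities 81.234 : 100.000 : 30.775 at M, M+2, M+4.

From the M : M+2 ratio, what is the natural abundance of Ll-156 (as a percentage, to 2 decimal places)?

61.90%

Let p = fractional abundance of Ll-156. I(M+2)/I(M) = [C(2,1)·p^1·(1−p)] / p^2 = 2·(1−p)/p = 100.000/81.234 = 1.2310
(1−p)/p = 1.2310/2 = 0.6155  ⇒  p = 1/(1 + 0.6155) = 0.6190
Ll-156: 61.90%, Ll-158: 38.10%.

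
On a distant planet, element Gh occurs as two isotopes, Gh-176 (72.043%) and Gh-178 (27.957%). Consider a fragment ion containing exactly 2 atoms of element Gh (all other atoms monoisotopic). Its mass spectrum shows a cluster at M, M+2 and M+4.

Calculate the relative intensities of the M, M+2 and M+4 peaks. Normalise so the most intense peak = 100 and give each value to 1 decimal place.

Each Gh atom is independently Gh-176 (p = 0.72043) or Gh-178 (q = 0.27957); the cluster is the binomial expansion (p + q)^2.
P(M) = 0.72043^2 = 0.519019
P(M+2) = 2 × 0.72043^1 × 0.27957^1 = 0.402821
P(M+4) = 0.27957^2 = 0.078159
The M peak is largest (0.519019); scaling to 100 gives 100.0 : 77.6 : 15.1.

100.0 : 77.6 : 15.1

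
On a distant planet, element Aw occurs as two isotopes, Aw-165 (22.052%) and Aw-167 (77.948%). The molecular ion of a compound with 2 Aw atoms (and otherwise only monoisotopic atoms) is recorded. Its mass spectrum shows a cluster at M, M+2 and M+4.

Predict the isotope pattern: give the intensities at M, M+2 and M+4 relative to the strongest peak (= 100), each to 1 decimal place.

8.0 : 56.6 : 100.0

Expanding (0.22052 + 0.77948)^2:
P(M) = 0.22052^2 = 0.048629
P(M+2) = 2 × 0.22052^1 × 0.77948^1 = 0.343782
P(M+4) = 0.77948^2 = 0.607589
The M+4 peak is largest (0.607589); scaling to 100 gives 8.0 : 56.6 : 100.0.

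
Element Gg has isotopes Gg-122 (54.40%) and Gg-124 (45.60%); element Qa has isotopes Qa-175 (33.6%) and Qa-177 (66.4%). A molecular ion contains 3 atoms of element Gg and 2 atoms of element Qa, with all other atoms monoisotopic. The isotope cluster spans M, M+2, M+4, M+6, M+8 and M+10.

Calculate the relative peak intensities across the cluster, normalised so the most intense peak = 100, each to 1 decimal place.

5.3 : 34.5 : 85.1 : 100.0 : 56.3 : 12.3

Element Gg pattern (n=3): 0.16098918 : 0.40484045 : 0.33935155 : 0.09481882
Element Qa pattern (n=2): 0.112896 : 0.446208 : 0.440896
Convolve the two distributions (both contribute in 2-u steps):
  M: 0.16098918×0.112896 = 0.018175
  M+2: 0.16098918×0.446208 + 0.40484045×0.112896 = 0.117540
  M+4: 0.16098918×0.440896 + 0.40484045×0.446208 + 0.33935155×0.112896 = 0.289934
  M+6: 0.40484045×0.440896 + 0.33935155×0.446208 + 0.09481882×0.112896 = 0.340619
  M+8: 0.33935155×0.440896 + 0.09481882×0.446208 = 0.191928
  M+10: 0.09481882×0.440896 = 0.041805
Scale to base peak (0.340619) = 100: 5.3 : 34.5 : 85.1 : 100.0 : 56.3 : 12.3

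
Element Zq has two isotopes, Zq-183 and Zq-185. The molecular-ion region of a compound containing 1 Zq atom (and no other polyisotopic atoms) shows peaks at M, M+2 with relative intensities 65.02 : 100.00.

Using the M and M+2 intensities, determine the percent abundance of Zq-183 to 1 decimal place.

39.4%

Write p for the Zq-183 fraction. I(M+2)/I(M) = [C(1,1)·p^0·(1−p)] / p^1 = 1·(1−p)/p = 100.00/65.02 = 1.5380
(1−p)/p = 1.5380/1 = 1.5380  ⇒  p = 1/(1 + 1.5380) = 0.3940
Zq-183: 39.4%, Zq-185: 60.6%.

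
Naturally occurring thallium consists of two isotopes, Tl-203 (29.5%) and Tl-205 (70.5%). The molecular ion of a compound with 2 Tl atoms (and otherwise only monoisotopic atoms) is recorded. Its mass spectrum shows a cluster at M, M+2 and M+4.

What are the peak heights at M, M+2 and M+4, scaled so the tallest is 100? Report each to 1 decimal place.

Each Tl atom is independently Tl-203 (p = 0.295) or Tl-205 (q = 0.705); the cluster is the binomial expansion (p + q)^2.
P(M) = 0.295^2 = 0.087025
P(M+2) = 2 × 0.295^1 × 0.705^1 = 0.415950
P(M+4) = 0.705^2 = 0.497025
The M+4 peak is largest (0.497025); scaling to 100 gives 17.5 : 83.7 : 100.0.

17.5 : 83.7 : 100.0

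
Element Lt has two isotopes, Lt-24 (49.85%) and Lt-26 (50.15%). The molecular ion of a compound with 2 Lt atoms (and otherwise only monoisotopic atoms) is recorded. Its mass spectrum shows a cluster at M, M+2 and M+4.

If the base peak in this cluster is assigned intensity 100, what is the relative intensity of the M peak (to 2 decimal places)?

(0.4985 + 0.5015)^2 gives M 0.2485, M+2 0.5000, M+4 0.2515; the largest is M+2.
P(M+2) = C(2,1) × 0.4985^1 × 0.5015^1 = 2 × 0.4985 × 0.5015 = 0.499996 (base)
P(M) = C(2,0) × 0.4985^2 × 0.5015^0 = 1 × 0.24850225 × 1.0000 = 0.248502
Relative intensity = 0.248502 / 0.499996 × 100 = 49.70

49.70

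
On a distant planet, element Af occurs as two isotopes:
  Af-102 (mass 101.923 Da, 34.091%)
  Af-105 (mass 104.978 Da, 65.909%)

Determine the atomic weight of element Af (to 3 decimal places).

103.937 Da

Ar = Σ fᵢ·mᵢ = 0.34091 × 101.923 + 0.65909 × 104.978
= 34.7466 + 69.1900 = 103.9366 Da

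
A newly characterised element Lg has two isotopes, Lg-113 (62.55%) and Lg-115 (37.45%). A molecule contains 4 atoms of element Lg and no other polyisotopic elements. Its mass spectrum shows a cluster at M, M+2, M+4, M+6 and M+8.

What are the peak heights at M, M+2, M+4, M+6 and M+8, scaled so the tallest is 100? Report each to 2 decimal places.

Each Lg atom is independently Lg-113 (p = 0.6255) or Lg-115 (q = 0.3745); the cluster is the binomial expansion (p + q)^4.
P(M) = 0.6255^4 = 0.153077
P(M+2) = 4 × 0.6255^3 × 0.3745^1 = 0.366601
P(M+4) = 6 × 0.6255^2 × 0.3745^2 = 0.329238
P(M+6) = 4 × 0.6255^1 × 0.3745^3 = 0.131414
P(M+8) = 0.3745^4 = 0.019670
The M+2 peak is largest (0.366601); scaling to 100 gives 41.76 : 100.00 : 89.81 : 35.85 : 5.37.

41.76 : 100.00 : 89.81 : 35.85 : 5.37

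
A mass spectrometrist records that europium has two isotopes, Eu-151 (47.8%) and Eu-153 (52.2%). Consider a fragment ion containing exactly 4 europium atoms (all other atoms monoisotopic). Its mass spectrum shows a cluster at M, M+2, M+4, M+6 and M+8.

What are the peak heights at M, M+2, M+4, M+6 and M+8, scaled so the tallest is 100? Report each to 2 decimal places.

The 4 Eu atoms are independent, so intensities follow the terms of (0.478 + 0.522)^4.
P(M) = 0.478^4 = 0.052205
P(M+2) = 4 × 0.478^3 × 0.522^1 = 0.228042
P(M+4) = 6 × 0.478^2 × 0.522^2 = 0.373549
P(M+6) = 4 × 0.478^1 × 0.522^3 = 0.271956
P(M+8) = 0.522^4 = 0.074248
The M+4 peak is largest (0.373549); scaling to 100 gives 13.98 : 61.05 : 100.00 : 72.80 : 19.88.

13.98 : 61.05 : 100.00 : 72.80 : 19.88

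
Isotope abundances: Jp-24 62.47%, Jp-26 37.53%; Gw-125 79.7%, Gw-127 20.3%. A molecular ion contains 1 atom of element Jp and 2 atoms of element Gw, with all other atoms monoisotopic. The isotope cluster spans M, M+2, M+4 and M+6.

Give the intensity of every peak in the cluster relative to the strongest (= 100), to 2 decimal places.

90.08 : 100.00 : 33.41 : 3.51

Element Jp pattern (n=1): 0.6247 : 0.3753
Element Gw pattern (n=2): 0.635209 : 0.323582 : 0.041209
Convolve the two distributions (both contribute in 2-u steps):
  M: 0.6247×0.635209 = 0.396815
  M+2: 0.6247×0.323582 + 0.3753×0.635209 = 0.440536
  M+4: 0.6247×0.041209 + 0.3753×0.323582 = 0.147184
  M+6: 0.3753×0.041209 = 0.015466
Scale to base peak (0.440536) = 100: 90.08 : 100.00 : 33.41 : 3.51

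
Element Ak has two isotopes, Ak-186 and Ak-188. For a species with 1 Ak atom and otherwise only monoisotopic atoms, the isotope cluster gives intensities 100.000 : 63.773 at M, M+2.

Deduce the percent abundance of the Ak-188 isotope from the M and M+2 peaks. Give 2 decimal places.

38.94%

Let p = fractional abundance of Ak-186. I(M+2)/I(M) = [C(1,1)·p^0·(1−p)] / p^1 = 1·(1−p)/p = 63.773/100.000 = 0.6377
(1−p)/p = 0.6377/1 = 0.6377  ⇒  p = 1/(1 + 0.6377) = 0.6106
Ak-186: 61.06%, Ak-188: 38.94%.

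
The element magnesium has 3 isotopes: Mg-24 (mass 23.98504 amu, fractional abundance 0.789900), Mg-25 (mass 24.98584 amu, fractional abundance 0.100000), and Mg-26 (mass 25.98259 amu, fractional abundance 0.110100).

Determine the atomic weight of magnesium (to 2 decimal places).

24.31 amu

Ar = Σ fᵢ·mᵢ = 0.789900 × 23.98504 + 0.100000 × 24.98584 + 0.110100 × 25.98259
= 18.945783 + 2.498584 + 2.860683 = 24.305050 amu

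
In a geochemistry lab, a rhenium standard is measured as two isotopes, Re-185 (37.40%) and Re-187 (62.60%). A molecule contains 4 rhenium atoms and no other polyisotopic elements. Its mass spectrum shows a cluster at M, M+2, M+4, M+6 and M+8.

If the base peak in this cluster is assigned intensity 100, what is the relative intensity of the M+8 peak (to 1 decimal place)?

41.8

(0.3740 + 0.6260)^4 gives M 0.0196, M+2 0.1310, M+4 0.3289, M+6 0.3670, M+8 0.1536; the largest is M+6.
P(M+6) = C(4,3) × 0.3740^1 × 0.6260^3 = 4 × 0.3740 × 0.24531438 = 0.366990 (base)
P(M+8) = C(4,4) × 0.3740^0 × 0.6260^4 = 1 × 1.0000 × 0.1535668 = 0.153567
Relative intensity = 0.153567 / 0.366990 × 100 = 41.8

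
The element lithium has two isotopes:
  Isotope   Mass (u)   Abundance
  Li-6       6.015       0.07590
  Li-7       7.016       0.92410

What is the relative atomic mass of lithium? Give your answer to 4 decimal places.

The abundance-weighted mean is 0.07590 × 6.015 + 0.92410 × 7.016
= 0.45654 + 6.48349 = 6.94003 u

6.9400 u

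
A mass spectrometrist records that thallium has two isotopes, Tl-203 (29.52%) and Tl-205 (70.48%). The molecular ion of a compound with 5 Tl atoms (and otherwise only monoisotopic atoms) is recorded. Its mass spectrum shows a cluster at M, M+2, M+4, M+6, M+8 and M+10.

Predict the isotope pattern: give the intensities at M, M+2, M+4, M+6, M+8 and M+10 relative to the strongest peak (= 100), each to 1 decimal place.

The 5 Tl atoms are independent, so intensities follow the terms of (0.2952 + 0.7048)^5.
P(M) = 0.2952^5 = 0.002242
P(M+2) = 5 × 0.2952^4 × 0.7048^1 = 0.026761
P(M+4) = 10 × 0.2952^3 × 0.7048^2 = 0.127785
P(M+6) = 10 × 0.2952^2 × 0.7048^3 = 0.305092
P(M+8) = 5 × 0.2952^1 × 0.7048^4 = 0.364208
P(M+10) = 0.7048^5 = 0.173912
The M+8 peak is largest (0.364208); scaling to 100 gives 0.6 : 7.3 : 35.1 : 83.8 : 100.0 : 47.8.

0.6 : 7.3 : 35.1 : 83.8 : 100.0 : 47.8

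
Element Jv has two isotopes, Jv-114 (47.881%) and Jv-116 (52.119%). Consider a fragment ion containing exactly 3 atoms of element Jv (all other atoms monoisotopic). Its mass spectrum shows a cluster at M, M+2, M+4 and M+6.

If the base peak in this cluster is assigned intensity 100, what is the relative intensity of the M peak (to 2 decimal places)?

28.13

Term probabilities: M 0.1098, M+2 0.3585, M+4 0.3902, M+6 0.1416. Base peak = M+4.
P(M+4) = C(3,2) × 0.47881^1 × 0.52119^2 = 3 × 0.47881 × 0.27163902 = 0.390190 (base)
P(M) = C(3,0) × 0.47881^3 × 0.52119^0 = 1 × 0.10977151 × 1.0000 = 0.109772
Relative intensity = 0.109772 / 0.390190 × 100 = 28.13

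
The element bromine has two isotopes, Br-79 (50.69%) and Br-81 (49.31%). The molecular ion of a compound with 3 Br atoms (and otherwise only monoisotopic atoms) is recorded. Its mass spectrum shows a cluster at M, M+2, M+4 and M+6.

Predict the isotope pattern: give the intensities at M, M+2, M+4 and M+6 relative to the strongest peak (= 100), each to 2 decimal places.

34.27 : 100.00 : 97.28 : 31.54

The 3 Br atoms are independent, so intensities follow the terms of (0.5069 + 0.4931)^3.
P(M) = 0.5069^3 = 0.130247
P(M+2) = 3 × 0.5069^2 × 0.4931^1 = 0.380103
P(M+4) = 3 × 0.5069^1 × 0.4931^2 = 0.369755
P(M+6) = 0.4931^3 = 0.119896
The M+2 peak is largest (0.380103); scaling to 100 gives 34.27 : 100.00 : 97.28 : 31.54.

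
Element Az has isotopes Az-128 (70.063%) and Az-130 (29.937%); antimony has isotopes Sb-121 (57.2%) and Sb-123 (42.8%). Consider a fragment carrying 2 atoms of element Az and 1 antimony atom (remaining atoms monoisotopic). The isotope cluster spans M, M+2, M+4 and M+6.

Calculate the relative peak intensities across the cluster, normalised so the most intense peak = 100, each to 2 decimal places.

Element Az pattern (n=2): 0.4908824 : 0.41949521 : 0.0896224
Antimony pattern (n=1): 0.5720 : 0.4280
Convolve the two distributions (both contribute in 2-u steps):
  M: 0.4908824×0.5720 = 0.280785
  M+2: 0.4908824×0.4280 + 0.41949521×0.5720 = 0.450049
  M+4: 0.41949521×0.4280 + 0.0896224×0.5720 = 0.230808
  M+6: 0.0896224×0.4280 = 0.038358
Scale to base peak (0.450049) = 100: 62.39 : 100.00 : 51.29 : 8.52

62.39 : 100.00 : 51.29 : 8.52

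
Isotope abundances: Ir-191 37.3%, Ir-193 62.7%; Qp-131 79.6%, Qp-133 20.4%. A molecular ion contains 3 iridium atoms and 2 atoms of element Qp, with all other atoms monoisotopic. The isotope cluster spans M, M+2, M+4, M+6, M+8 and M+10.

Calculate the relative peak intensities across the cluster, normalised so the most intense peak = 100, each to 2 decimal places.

8.99 : 49.93 : 100.00 : 84.71 : 26.88 : 2.80

Iridium pattern (n=3): 0.05189512 : 0.26170165 : 0.43991135 : 0.24649188
Element Qp pattern (n=2): 0.633616 : 0.324768 : 0.041616
Convolve the two distributions (both contribute in 2-u steps):
  M: 0.05189512×0.633616 = 0.032882
  M+2: 0.05189512×0.324768 + 0.26170165×0.633616 = 0.182672
  M+4: 0.05189512×0.041616 + 0.26170165×0.324768 + 0.43991135×0.633616 = 0.365887
  M+6: 0.26170165×0.041616 + 0.43991135×0.324768 + 0.24649188×0.633616 = 0.309941
  M+8: 0.43991135×0.041616 + 0.24649188×0.324768 = 0.098360
  M+10: 0.24649188×0.041616 = 0.010258
Scale to base peak (0.365887) = 100: 8.99 : 49.93 : 100.00 : 84.71 : 26.88 : 2.80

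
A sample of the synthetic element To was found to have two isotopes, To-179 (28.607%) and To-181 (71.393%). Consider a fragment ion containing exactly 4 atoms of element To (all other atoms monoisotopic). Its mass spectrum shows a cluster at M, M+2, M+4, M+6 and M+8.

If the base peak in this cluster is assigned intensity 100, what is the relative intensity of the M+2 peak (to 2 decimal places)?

Term probabilities: M 0.0067, M+2 0.0669, M+4 0.2503, M+6 0.4164, M+8 0.2598. Base peak = M+6.
P(M+6) = C(4,3) × 0.28607^1 × 0.71393^3 = 4 × 0.28607 × 0.3638873 = 0.416389 (base)
P(M+2) = C(4,1) × 0.28607^3 × 0.71393^1 = 4 × 0.02341084 × 0.71393 = 0.066855
Relative intensity = 0.066855 / 0.416389 × 100 = 16.06

16.06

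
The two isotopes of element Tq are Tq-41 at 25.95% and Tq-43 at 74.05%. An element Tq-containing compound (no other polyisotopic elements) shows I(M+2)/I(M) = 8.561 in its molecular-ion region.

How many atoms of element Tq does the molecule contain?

3

With n Tq atoms, P(M+2)/P(M) = C(n,1)·p^(n−1)q / p^n = n·q/p = n · 0.7405/0.2595.
n = 8.561 × 0.2595/0.7405 = 3.00 ≈ 3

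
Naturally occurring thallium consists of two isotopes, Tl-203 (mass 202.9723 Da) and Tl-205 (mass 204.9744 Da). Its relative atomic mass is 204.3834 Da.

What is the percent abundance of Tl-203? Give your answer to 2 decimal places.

29.52%

With x = fraction of Tl-203 (so Tl-205 is 1 − x):
202.9723·x + 204.9744·(1 − x) = 204.3834
(202.9723 − 204.9744)·x = 204.3834 − 204.9744
x = -0.5910 / -2.0021 = 0.29519 → 29.52% Tl-203, 70.48% Tl-205.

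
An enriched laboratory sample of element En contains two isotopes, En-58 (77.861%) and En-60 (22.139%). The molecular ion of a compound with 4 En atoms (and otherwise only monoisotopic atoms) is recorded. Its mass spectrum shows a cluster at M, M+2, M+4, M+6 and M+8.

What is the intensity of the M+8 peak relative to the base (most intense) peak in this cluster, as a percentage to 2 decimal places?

0.57%

(0.77861 + 0.22139)^4 gives M 0.3675, M+2 0.4180, M+4 0.1783, M+6 0.0338, M+8 0.0024; the largest is M+2.
P(M+2) = C(4,1) × 0.77861^3 × 0.22139^1 = 4 × 0.47201949 × 0.22139 = 0.418002 (base)
P(M+8) = C(4,4) × 0.77861^0 × 0.22139^4 = 1 × 1.0000 × 0.00240233 = 0.002402
Relative intensity = 0.002402 / 0.418002 × 100 = 0.57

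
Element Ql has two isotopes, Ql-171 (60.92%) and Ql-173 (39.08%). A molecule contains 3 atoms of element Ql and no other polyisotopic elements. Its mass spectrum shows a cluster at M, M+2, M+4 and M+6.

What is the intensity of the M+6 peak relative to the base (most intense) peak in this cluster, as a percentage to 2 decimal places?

13.72%

Term probabilities: M 0.2261, M+2 0.4351, M+4 0.2791, M+6 0.0597. Base peak = M+2.
P(M+2) = C(3,1) × 0.6092^2 × 0.3908^1 = 3 × 0.37112464 × 0.3908 = 0.435107 (base)
P(M+6) = C(3,3) × 0.6092^0 × 0.3908^3 = 1 × 1.0000 × 0.05968479 = 0.059685
Relative intensity = 0.059685 / 0.435107 × 100 = 13.72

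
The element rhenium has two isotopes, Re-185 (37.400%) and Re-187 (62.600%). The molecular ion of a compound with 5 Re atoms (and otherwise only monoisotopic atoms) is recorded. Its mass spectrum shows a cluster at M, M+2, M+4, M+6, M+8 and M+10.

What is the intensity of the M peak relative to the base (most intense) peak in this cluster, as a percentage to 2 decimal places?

2.13%

(0.37400 + 0.62600)^5 gives M 0.0073, M+2 0.0612, M+4 0.2050, M+6 0.3431, M+8 0.2872, M+10 0.0961; the largest is M+6.
P(M+6) = C(5,3) × 0.37400^2 × 0.62600^3 = 10 × 0.139876 × 0.24531438 = 0.343136 (base)
P(M) = C(5,0) × 0.37400^5 × 0.62600^0 = 1 × 0.00731742 × 1.0000 = 0.007317
Relative intensity = 0.007317 / 0.343136 × 100 = 2.13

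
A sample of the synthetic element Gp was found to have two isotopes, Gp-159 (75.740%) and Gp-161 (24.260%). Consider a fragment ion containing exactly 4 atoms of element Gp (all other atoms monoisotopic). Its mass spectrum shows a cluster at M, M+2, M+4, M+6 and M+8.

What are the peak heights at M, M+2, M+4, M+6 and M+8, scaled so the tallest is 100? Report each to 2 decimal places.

The 4 Gp atoms are independent, so intensities follow the terms of (0.75740 + 0.24260)^4.
P(M) = 0.75740^4 = 0.329080
P(M+2) = 4 × 0.75740^3 × 0.24260^1 = 0.421625
P(M+4) = 6 × 0.75740^2 × 0.24260^2 = 0.202574
P(M+6) = 4 × 0.75740^1 × 0.24260^3 = 0.043257
P(M+8) = 0.24260^4 = 0.003464
The M+2 peak is largest (0.421625); scaling to 100 gives 78.05 : 100.00 : 48.05 : 10.26 : 0.82.

78.05 : 100.00 : 48.05 : 10.26 : 0.82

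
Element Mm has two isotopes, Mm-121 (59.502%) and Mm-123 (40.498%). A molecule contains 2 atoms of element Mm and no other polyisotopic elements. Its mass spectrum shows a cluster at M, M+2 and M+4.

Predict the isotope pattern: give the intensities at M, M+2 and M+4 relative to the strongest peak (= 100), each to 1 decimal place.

73.5 : 100.0 : 34.0

Expanding (0.59502 + 0.40498)^2:
P(M) = 0.59502^2 = 0.354049
P(M+2) = 2 × 0.59502^1 × 0.40498^1 = 0.481942
P(M+4) = 0.40498^2 = 0.164009
The M+2 peak is largest (0.481942); scaling to 100 gives 73.5 : 100.0 : 34.0.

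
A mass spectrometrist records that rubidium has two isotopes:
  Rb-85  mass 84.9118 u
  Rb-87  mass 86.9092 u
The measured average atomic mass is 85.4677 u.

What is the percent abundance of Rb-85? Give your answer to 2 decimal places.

With x = fraction of Rb-85 (so Rb-87 is 1 − x):
84.9118·x + 86.9092·(1 − x) = 85.4677
(84.9118 − 86.9092)·x = 85.4677 − 86.9092
x = -1.4415 / -1.9974 = 0.72169 → 72.17% Rb-85, 27.83% Rb-87.

72.17%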